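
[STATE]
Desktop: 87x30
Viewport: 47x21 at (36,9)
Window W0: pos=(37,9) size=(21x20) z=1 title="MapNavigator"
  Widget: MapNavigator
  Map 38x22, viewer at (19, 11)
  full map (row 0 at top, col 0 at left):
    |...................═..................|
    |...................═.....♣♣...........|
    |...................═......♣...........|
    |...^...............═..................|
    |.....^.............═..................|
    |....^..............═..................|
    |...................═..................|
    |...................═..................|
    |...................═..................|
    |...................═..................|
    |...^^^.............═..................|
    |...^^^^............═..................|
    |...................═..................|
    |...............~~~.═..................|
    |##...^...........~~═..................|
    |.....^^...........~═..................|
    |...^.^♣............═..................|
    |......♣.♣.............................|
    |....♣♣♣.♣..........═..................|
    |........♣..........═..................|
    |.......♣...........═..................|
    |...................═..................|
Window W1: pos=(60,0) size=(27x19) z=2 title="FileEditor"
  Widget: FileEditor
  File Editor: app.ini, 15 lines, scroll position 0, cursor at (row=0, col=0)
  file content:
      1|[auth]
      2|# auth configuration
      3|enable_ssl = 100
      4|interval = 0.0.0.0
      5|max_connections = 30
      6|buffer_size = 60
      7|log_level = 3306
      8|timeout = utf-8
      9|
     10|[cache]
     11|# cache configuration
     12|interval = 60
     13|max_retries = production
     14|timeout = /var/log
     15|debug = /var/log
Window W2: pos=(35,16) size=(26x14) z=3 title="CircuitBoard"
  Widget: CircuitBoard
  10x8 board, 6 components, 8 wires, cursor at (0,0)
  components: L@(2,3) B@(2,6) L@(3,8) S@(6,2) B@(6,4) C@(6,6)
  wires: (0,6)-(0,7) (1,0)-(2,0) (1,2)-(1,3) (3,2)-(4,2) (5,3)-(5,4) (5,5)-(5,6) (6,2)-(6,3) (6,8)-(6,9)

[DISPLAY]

 ┏━━━━━━━━━━━━━━━━━━━┓  ┃log_level = 3306      
 ┃ MapNavigator      ┃  ┃timeout = utf-8       
 ┠───────────────────┨  ┃                      
 ┃.........═.........┃  ┃[cache]               
 ┃.........═.........┃  ┃# cache configuration 
 ┃.........═.........┃  ┃interval = 60         
 ┃.........═.........┃  ┃max_retries = producti
━━━━━━━━━━━━━━━━━━━━━━━━┓timeout = /var/log    
 CircuitBoard           ┃debug = /var/log      
────────────────────────┨━━━━━━━━━━━━━━━━━━━━━━
   0 1 2 3 4 5 6 7 8 9  ┃                      
0  [.]                  ┃                      
                        ┃                      
1   ·       · ─ ·       ┃                      
    │                   ┃                      
2   ·           L       ┃                      
                        ┃                      
3           ·           ┃                      
            │           ┃                      
4           ·           ┃                      
━━━━━━━━━━━━━━━━━━━━━━━━┛                      


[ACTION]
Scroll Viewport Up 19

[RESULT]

                        ┏━━━━━━━━━━━━━━━━━━━━━━
                        ┃ FileEditor           
                        ┠──────────────────────
                        ┃█auth]                
                        ┃# auth configuration  
                        ┃enable_ssl = 100      
                        ┃interval = 0.0.0.0    
                        ┃max_connections = 30  
                        ┃buffer_size = 60      
 ┏━━━━━━━━━━━━━━━━━━━┓  ┃log_level = 3306      
 ┃ MapNavigator      ┃  ┃timeout = utf-8       
 ┠───────────────────┨  ┃                      
 ┃.........═.........┃  ┃[cache]               
 ┃.........═.........┃  ┃# cache configuration 
 ┃.........═.........┃  ┃interval = 60         
 ┃.........═.........┃  ┃max_retries = producti
━━━━━━━━━━━━━━━━━━━━━━━━┓timeout = /var/log    
 CircuitBoard           ┃debug = /var/log      
────────────────────────┨━━━━━━━━━━━━━━━━━━━━━━
   0 1 2 3 4 5 6 7 8 9  ┃                      
0  [.]                  ┃                      


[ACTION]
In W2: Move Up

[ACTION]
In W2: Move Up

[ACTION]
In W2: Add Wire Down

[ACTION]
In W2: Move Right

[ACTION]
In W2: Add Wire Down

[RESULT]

                        ┏━━━━━━━━━━━━━━━━━━━━━━
                        ┃ FileEditor           
                        ┠──────────────────────
                        ┃█auth]                
                        ┃# auth configuration  
                        ┃enable_ssl = 100      
                        ┃interval = 0.0.0.0    
                        ┃max_connections = 30  
                        ┃buffer_size = 60      
 ┏━━━━━━━━━━━━━━━━━━━┓  ┃log_level = 3306      
 ┃ MapNavigator      ┃  ┃timeout = utf-8       
 ┠───────────────────┨  ┃                      
 ┃.........═.........┃  ┃[cache]               
 ┃.........═.........┃  ┃# cache configuration 
 ┃.........═.........┃  ┃interval = 60         
 ┃.........═.........┃  ┃max_retries = producti
━━━━━━━━━━━━━━━━━━━━━━━━┓timeout = /var/log    
 CircuitBoard           ┃debug = /var/log      
────────────────────────┨━━━━━━━━━━━━━━━━━━━━━━
   0 1 2 3 4 5 6 7 8 9  ┃                      
0   ·  [.]              ┃                      


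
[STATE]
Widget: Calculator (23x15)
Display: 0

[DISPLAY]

                      0
┌───┬───┬───┬───┐      
│ 7 │ 8 │ 9 │ ÷ │      
├───┼───┼───┼───┤      
│ 4 │ 5 │ 6 │ × │      
├───┼───┼───┼───┤      
│ 1 │ 2 │ 3 │ - │      
├───┼───┼───┼───┤      
│ 0 │ . │ = │ + │      
├───┼───┼───┼───┤      
│ C │ MC│ MR│ M+│      
└───┴───┴───┴───┘      
                       
                       
                       


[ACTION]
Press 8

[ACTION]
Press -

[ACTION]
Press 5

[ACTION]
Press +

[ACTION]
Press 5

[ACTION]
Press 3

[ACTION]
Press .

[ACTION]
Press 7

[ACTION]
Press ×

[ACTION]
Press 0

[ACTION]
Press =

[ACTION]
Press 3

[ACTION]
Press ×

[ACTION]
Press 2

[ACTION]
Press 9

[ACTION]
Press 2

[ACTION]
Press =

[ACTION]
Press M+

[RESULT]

                    876
┌───┬───┬───┬───┐      
│ 7 │ 8 │ 9 │ ÷ │      
├───┼───┼───┼───┤      
│ 4 │ 5 │ 6 │ × │      
├───┼───┼───┼───┤      
│ 1 │ 2 │ 3 │ - │      
├───┼───┼───┼───┤      
│ 0 │ . │ = │ + │      
├───┼───┼───┼───┤      
│ C │ MC│ MR│ M+│      
└───┴───┴───┴───┘      
                       
                       
                       


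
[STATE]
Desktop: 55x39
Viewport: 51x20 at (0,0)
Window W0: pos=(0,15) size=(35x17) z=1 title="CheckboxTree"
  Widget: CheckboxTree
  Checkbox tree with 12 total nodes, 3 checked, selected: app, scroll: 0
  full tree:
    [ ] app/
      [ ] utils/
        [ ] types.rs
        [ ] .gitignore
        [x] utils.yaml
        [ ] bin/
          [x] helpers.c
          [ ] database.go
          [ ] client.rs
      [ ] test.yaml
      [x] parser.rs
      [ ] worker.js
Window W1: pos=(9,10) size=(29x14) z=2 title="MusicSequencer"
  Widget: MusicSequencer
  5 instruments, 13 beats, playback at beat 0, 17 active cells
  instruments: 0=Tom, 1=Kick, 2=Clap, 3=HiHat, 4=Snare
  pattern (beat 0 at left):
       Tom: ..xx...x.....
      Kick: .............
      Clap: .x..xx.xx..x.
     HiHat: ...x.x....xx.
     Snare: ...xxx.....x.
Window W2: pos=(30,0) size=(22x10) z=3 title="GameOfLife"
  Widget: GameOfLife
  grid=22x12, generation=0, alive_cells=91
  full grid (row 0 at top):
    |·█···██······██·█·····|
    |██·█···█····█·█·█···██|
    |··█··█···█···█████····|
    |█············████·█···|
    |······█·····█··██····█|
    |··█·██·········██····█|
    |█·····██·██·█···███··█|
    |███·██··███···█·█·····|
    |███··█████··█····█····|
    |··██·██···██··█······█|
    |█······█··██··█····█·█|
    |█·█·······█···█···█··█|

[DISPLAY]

                              ┏━━━━━━━━━━━━━━━━━━━━
                              ┃ GameOfLife         
                              ┠────────────────────
                              ┃Gen: 0              
                              ┃············████·█··
                              ┃·····█·····█··██····
                              ┃·█·██·········██····
                              ┃·····██·██·█···███··
                              ┃██·██··███···█·█····
                              ┗━━━━━━━━━━━━━━━━━━━━
         ┏━━━━━━━━━━━━━━━━━━━━━━━━━━━┓             
         ┃ MusicSequencer            ┃             
         ┠───────────────────────────┨             
         ┃      ▼123456789012        ┃             
         ┃   Tom··██···█·····        ┃             
┏━━━━━━━━┃  Kick·············        ┃             
┃ Checkbo┃  Clap·█··██·██··█·        ┃             
┠────────┃ HiHat···█·█····██·        ┃             
┃>[-] app┃ Snare···███·····█·        ┃             
┃   [-] u┃                           ┃             


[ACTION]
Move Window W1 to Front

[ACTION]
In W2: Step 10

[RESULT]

                              ┏━━━━━━━━━━━━━━━━━━━━
                              ┃ GameOfLife         
                              ┠────────────────────
                              ┃Gen: 10             
                              ┃···█················
                              ┃·█··█···············
                              ┃·····█··············
                              ┃·█··█···············
                              ┃····················
                              ┗━━━━━━━━━━━━━━━━━━━━
         ┏━━━━━━━━━━━━━━━━━━━━━━━━━━━┓             
         ┃ MusicSequencer            ┃             
         ┠───────────────────────────┨             
         ┃      ▼123456789012        ┃             
         ┃   Tom··██···█·····        ┃             
┏━━━━━━━━┃  Kick·············        ┃             
┃ Checkbo┃  Clap·█··██·██··█·        ┃             
┠────────┃ HiHat···█·█····██·        ┃             
┃>[-] app┃ Snare···███·····█·        ┃             
┃   [-] u┃                           ┃             


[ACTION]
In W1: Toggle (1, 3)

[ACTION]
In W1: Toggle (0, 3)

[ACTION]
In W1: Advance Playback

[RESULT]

                              ┏━━━━━━━━━━━━━━━━━━━━
                              ┃ GameOfLife         
                              ┠────────────────────
                              ┃Gen: 10             
                              ┃···█················
                              ┃·█··█···············
                              ┃·····█··············
                              ┃·█··█···············
                              ┃····················
                              ┗━━━━━━━━━━━━━━━━━━━━
         ┏━━━━━━━━━━━━━━━━━━━━━━━━━━━┓             
         ┃ MusicSequencer            ┃             
         ┠───────────────────────────┨             
         ┃      0▼23456789012        ┃             
         ┃   Tom··█····█·····        ┃             
┏━━━━━━━━┃  Kick···█·········        ┃             
┃ Checkbo┃  Clap·█··██·██··█·        ┃             
┠────────┃ HiHat···█·█····██·        ┃             
┃>[-] app┃ Snare···███·····█·        ┃             
┃   [-] u┃                           ┃             


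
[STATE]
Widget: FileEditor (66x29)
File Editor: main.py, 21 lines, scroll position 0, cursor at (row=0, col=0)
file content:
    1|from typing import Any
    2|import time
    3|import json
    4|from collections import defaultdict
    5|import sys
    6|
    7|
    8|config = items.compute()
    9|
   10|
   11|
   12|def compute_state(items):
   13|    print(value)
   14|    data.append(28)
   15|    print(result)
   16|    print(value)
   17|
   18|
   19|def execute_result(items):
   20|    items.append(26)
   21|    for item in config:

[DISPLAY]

█rom typing import Any                                           ▲
import time                                                      █
import json                                                      ░
from collections import defaultdict                              ░
import sys                                                       ░
                                                                 ░
                                                                 ░
config = items.compute()                                         ░
                                                                 ░
                                                                 ░
                                                                 ░
def compute_state(items):                                        ░
    print(value)                                                 ░
    data.append(28)                                              ░
    print(result)                                                ░
    print(value)                                                 ░
                                                                 ░
                                                                 ░
def execute_result(items):                                       ░
    items.append(26)                                             ░
    for item in config:                                          ░
                                                                 ░
                                                                 ░
                                                                 ░
                                                                 ░
                                                                 ░
                                                                 ░
                                                                 ░
                                                                 ▼


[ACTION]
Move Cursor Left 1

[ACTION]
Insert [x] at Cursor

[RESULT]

x█rom typing import Any                                          ▲
import time                                                      █
import json                                                      ░
from collections import defaultdict                              ░
import sys                                                       ░
                                                                 ░
                                                                 ░
config = items.compute()                                         ░
                                                                 ░
                                                                 ░
                                                                 ░
def compute_state(items):                                        ░
    print(value)                                                 ░
    data.append(28)                                              ░
    print(result)                                                ░
    print(value)                                                 ░
                                                                 ░
                                                                 ░
def execute_result(items):                                       ░
    items.append(26)                                             ░
    for item in config:                                          ░
                                                                 ░
                                                                 ░
                                                                 ░
                                                                 ░
                                                                 ░
                                                                 ░
                                                                 ░
                                                                 ▼


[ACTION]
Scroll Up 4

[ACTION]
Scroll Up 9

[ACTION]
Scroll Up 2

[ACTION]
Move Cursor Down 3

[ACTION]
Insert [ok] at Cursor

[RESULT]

xfrom typing import Any                                          ▲
import time                                                      █
import json                                                      ░
fok█om collections import defaultdict                            ░
import sys                                                       ░
                                                                 ░
                                                                 ░
config = items.compute()                                         ░
                                                                 ░
                                                                 ░
                                                                 ░
def compute_state(items):                                        ░
    print(value)                                                 ░
    data.append(28)                                              ░
    print(result)                                                ░
    print(value)                                                 ░
                                                                 ░
                                                                 ░
def execute_result(items):                                       ░
    items.append(26)                                             ░
    for item in config:                                          ░
                                                                 ░
                                                                 ░
                                                                 ░
                                                                 ░
                                                                 ░
                                                                 ░
                                                                 ░
                                                                 ▼


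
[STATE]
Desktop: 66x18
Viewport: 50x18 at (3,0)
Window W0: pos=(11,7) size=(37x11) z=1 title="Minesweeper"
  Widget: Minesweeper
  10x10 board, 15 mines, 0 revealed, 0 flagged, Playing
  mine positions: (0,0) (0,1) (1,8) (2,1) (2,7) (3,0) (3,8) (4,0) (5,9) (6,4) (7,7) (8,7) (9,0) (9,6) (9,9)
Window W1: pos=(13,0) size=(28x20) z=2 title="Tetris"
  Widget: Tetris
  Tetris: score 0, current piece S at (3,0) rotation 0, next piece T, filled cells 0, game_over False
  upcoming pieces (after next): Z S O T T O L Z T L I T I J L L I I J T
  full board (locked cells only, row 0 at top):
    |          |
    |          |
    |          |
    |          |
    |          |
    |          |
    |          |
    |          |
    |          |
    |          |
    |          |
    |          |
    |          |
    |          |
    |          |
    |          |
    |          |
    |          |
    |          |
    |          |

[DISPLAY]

          ┏━━━━━━━━━━━━━━━━━━━━━━━━━━┓            
          ┃ Tetris                   ┃            
          ┠──────────────────────────┨            
          ┃          │Next:          ┃            
          ┃          │ ▒             ┃            
          ┃          │▒▒▒            ┃            
          ┃          │               ┃            
        ┏━┃          │               ┃━━━━━━┓     
        ┃ ┃          │               ┃      ┃     
        ┠─┃          │Score:         ┃──────┨     
        ┃■┃          │0              ┃      ┃     
        ┃■┃          │               ┃      ┃     
        ┃■┃          │               ┃      ┃     
        ┃■┃          │               ┃      ┃     
        ┃■┃          │               ┃      ┃     
        ┃■┃          │               ┃      ┃     
        ┃■┃          │               ┃      ┃     
        ┗━┃          │               ┃━━━━━━┛     


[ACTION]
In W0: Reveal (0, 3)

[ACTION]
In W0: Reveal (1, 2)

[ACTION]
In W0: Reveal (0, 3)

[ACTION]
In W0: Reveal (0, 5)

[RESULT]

          ┏━━━━━━━━━━━━━━━━━━━━━━━━━━┓            
          ┃ Tetris                   ┃            
          ┠──────────────────────────┨            
          ┃          │Next:          ┃            
          ┃          │ ▒             ┃            
          ┃          │▒▒▒            ┃            
          ┃          │               ┃            
        ┏━┃          │               ┃━━━━━━┓     
        ┃ ┃          │               ┃      ┃     
        ┠─┃          │Score:         ┃──────┨     
        ┃■┃          │0              ┃      ┃     
        ┃■┃          │               ┃      ┃     
        ┃■┃          │               ┃      ┃     
        ┃■┃          │               ┃      ┃     
        ┃■┃          │               ┃      ┃     
        ┃1┃          │               ┃      ┃     
        ┃ ┃          │               ┃      ┃     
        ┗━┃          │               ┃━━━━━━┛     


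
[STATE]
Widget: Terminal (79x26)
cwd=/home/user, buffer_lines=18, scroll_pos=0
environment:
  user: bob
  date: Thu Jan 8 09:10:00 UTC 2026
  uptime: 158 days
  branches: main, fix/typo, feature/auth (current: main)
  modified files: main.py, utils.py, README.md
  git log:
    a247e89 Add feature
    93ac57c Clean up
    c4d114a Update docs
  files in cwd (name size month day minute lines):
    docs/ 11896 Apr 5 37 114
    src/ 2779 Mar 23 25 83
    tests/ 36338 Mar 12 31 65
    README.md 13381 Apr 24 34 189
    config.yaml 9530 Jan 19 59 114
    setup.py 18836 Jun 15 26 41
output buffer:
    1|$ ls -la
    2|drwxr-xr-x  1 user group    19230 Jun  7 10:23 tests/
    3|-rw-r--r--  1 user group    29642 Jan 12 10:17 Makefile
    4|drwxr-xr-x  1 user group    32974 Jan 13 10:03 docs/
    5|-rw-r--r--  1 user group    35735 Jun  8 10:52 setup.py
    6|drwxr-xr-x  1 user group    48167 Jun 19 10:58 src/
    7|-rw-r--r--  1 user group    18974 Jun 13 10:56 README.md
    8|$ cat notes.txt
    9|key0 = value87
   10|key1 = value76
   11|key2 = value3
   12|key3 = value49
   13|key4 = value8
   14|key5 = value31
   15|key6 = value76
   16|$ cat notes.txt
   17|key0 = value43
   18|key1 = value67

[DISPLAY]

$ ls -la                                                                       
drwxr-xr-x  1 user group    19230 Jun  7 10:23 tests/                          
-rw-r--r--  1 user group    29642 Jan 12 10:17 Makefile                        
drwxr-xr-x  1 user group    32974 Jan 13 10:03 docs/                           
-rw-r--r--  1 user group    35735 Jun  8 10:52 setup.py                        
drwxr-xr-x  1 user group    48167 Jun 19 10:58 src/                            
-rw-r--r--  1 user group    18974 Jun 13 10:56 README.md                       
$ cat notes.txt                                                                
key0 = value87                                                                 
key1 = value76                                                                 
key2 = value3                                                                  
key3 = value49                                                                 
key4 = value8                                                                  
key5 = value31                                                                 
key6 = value76                                                                 
$ cat notes.txt                                                                
key0 = value43                                                                 
key1 = value67                                                                 
$ █                                                                            
                                                                               
                                                                               
                                                                               
                                                                               
                                                                               
                                                                               
                                                                               


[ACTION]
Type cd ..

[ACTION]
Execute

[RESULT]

$ ls -la                                                                       
drwxr-xr-x  1 user group    19230 Jun  7 10:23 tests/                          
-rw-r--r--  1 user group    29642 Jan 12 10:17 Makefile                        
drwxr-xr-x  1 user group    32974 Jan 13 10:03 docs/                           
-rw-r--r--  1 user group    35735 Jun  8 10:52 setup.py                        
drwxr-xr-x  1 user group    48167 Jun 19 10:58 src/                            
-rw-r--r--  1 user group    18974 Jun 13 10:56 README.md                       
$ cat notes.txt                                                                
key0 = value87                                                                 
key1 = value76                                                                 
key2 = value3                                                                  
key3 = value49                                                                 
key4 = value8                                                                  
key5 = value31                                                                 
key6 = value76                                                                 
$ cat notes.txt                                                                
key0 = value43                                                                 
key1 = value67                                                                 
$ cd ..                                                                        
                                                                               
$ █                                                                            
                                                                               
                                                                               
                                                                               
                                                                               
                                                                               


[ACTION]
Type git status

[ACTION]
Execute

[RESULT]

-rw-r--r--  1 user group    29642 Jan 12 10:17 Makefile                        
drwxr-xr-x  1 user group    32974 Jan 13 10:03 docs/                           
-rw-r--r--  1 user group    35735 Jun  8 10:52 setup.py                        
drwxr-xr-x  1 user group    48167 Jun 19 10:58 src/                            
-rw-r--r--  1 user group    18974 Jun 13 10:56 README.md                       
$ cat notes.txt                                                                
key0 = value87                                                                 
key1 = value76                                                                 
key2 = value3                                                                  
key3 = value49                                                                 
key4 = value8                                                                  
key5 = value31                                                                 
key6 = value76                                                                 
$ cat notes.txt                                                                
key0 = value43                                                                 
key1 = value67                                                                 
$ cd ..                                                                        
                                                                               
$ git status                                                                   
On branch main                                                                 
Changes not staged for commit:                                                 
                                                                               
        modified:   main.py                                                    
        modified:   utils.py                                                   
        modified:   README.md                                                  
$ █                                                                            


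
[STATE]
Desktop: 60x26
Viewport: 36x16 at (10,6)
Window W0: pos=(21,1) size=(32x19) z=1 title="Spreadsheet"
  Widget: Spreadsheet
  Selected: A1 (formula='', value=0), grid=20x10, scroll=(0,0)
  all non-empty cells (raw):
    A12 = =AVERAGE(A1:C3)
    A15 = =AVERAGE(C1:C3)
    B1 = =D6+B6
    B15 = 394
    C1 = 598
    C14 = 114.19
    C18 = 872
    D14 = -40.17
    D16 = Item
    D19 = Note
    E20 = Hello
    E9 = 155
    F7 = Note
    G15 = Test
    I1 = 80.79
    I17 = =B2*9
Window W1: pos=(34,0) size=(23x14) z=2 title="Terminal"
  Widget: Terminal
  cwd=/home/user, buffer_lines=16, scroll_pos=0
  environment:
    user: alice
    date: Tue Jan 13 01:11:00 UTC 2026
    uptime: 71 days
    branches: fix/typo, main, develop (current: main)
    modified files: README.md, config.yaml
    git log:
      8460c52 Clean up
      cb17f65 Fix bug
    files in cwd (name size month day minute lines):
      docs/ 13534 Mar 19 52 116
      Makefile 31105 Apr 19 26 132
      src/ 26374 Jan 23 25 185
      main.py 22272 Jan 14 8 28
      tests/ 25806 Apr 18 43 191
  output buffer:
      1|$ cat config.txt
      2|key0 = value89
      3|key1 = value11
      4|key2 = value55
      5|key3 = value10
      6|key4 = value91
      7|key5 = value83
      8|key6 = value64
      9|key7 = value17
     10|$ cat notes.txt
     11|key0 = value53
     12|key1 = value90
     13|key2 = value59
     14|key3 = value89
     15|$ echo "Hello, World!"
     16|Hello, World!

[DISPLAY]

           ┃------------┃key2 = valu
           ┃  1      [0]┃key3 = valu
           ┃  2        0┃key4 = valu
           ┃  3        0┃key5 = valu
           ┃  4        0┃key6 = valu
           ┃  5        0┃key7 = valu
           ┃  6        0┃$ cat notes
           ┃  7        0┗━━━━━━━━━━━
           ┃  8        0       0    
           ┃  9        0       0    
           ┃ 10        0       0    
           ┃ 11        0       0    
           ┃ 12    66.44       0    
           ┗━━━━━━━━━━━━━━━━━━━━━━━━
                                    
                                    


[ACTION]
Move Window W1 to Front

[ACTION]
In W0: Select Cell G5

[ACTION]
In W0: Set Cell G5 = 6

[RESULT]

           ┃------------┃key2 = valu
           ┃  1        0┃key3 = valu
           ┃  2        0┃key4 = valu
           ┃  3        0┃key5 = valu
           ┃  4        0┃key6 = valu
           ┃  5        0┃key7 = valu
           ┃  6        0┃$ cat notes
           ┃  7        0┗━━━━━━━━━━━
           ┃  8        0       0    
           ┃  9        0       0    
           ┃ 10        0       0    
           ┃ 11        0       0    
           ┃ 12    66.44       0    
           ┗━━━━━━━━━━━━━━━━━━━━━━━━
                                    
                                    


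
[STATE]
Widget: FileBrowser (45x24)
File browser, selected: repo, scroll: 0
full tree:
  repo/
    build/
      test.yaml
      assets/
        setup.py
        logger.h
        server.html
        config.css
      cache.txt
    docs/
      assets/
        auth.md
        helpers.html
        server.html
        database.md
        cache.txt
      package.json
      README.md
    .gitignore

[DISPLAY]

> [-] repo/                                  
    [+] build/                               
    [+] docs/                                
    .gitignore                               
                                             
                                             
                                             
                                             
                                             
                                             
                                             
                                             
                                             
                                             
                                             
                                             
                                             
                                             
                                             
                                             
                                             
                                             
                                             
                                             


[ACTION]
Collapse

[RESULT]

> [+] repo/                                  
                                             
                                             
                                             
                                             
                                             
                                             
                                             
                                             
                                             
                                             
                                             
                                             
                                             
                                             
                                             
                                             
                                             
                                             
                                             
                                             
                                             
                                             
                                             


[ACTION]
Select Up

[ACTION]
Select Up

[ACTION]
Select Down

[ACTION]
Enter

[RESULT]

> [-] repo/                                  
    [+] build/                               
    [+] docs/                                
    .gitignore                               
                                             
                                             
                                             
                                             
                                             
                                             
                                             
                                             
                                             
                                             
                                             
                                             
                                             
                                             
                                             
                                             
                                             
                                             
                                             
                                             


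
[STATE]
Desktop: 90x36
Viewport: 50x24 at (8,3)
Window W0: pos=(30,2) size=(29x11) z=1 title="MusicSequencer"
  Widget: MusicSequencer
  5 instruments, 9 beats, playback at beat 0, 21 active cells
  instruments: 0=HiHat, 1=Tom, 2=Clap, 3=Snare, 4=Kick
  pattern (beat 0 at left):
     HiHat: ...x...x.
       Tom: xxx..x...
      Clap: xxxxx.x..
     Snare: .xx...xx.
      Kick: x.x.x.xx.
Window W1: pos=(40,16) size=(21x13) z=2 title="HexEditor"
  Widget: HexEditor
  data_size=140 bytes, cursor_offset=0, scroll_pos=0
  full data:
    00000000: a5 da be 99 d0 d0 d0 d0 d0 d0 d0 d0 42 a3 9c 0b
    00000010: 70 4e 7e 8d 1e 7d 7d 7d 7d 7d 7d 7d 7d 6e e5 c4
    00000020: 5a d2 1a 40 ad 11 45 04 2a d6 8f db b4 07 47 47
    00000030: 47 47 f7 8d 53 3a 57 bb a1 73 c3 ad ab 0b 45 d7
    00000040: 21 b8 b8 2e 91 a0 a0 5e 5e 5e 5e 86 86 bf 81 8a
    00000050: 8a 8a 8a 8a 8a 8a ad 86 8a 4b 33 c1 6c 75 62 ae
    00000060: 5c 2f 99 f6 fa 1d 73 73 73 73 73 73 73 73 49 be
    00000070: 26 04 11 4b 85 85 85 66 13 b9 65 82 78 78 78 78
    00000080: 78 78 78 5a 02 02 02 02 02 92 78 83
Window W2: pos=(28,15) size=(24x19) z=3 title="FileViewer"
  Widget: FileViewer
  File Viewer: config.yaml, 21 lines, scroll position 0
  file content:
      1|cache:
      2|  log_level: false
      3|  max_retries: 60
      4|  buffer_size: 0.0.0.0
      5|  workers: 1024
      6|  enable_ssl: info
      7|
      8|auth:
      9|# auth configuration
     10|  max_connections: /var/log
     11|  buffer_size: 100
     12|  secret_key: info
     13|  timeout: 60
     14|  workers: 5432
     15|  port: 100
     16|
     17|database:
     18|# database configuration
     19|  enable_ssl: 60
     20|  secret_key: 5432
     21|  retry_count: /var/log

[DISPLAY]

                      ┃ MusicSequencer            
                      ┠───────────────────────────
                      ┃      ▼12345678            
                      ┃ HiHat···█···█·            
                      ┃   Tom███··█···            
                      ┃  Clap█████·█··            
                      ┃ Snare·██···██·            
                      ┃  Kick█·█·█·██·            
                      ┃                           
                      ┗━━━━━━━━━━━━━━━━━━━━━━━━━━━
                                                  
                                                  
                    ┏━━━━━━━━━━━━━━━━━━━━━━┓      
                    ┃ FileViewer           ┃━━━━━━
                    ┠──────────────────────┨      
                    ┃cache:               ▲┃──────
                    ┃  log_level: false   █┃5 da b
                    ┃  max_retries: 60    ░┃0 4e 7
                    ┃  buffer_size: 0.0.0.░┃a d2 1
                    ┃  workers: 1024      ░┃7 47 f
                    ┃  enable_ssl: info   ░┃1 b8 b
                    ┃                     ░┃a 8a 8
                    ┃auth:                ░┃c 2f 9
                    ┃# auth configuration ░┃6 04 1


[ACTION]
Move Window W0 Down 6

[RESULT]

                                                  
                                                  
                                                  
                                                  
                                                  
                      ┏━━━━━━━━━━━━━━━━━━━━━━━━━━━
                      ┃ MusicSequencer            
                      ┠───────────────────────────
                      ┃      ▼12345678            
                      ┃ HiHat···█···█·            
                      ┃   Tom███··█···            
                      ┃  Clap█████·█··            
                    ┏━━━━━━━━━━━━━━━━━━━━━━┓      
                    ┃ FileViewer           ┃━━━━━━
                    ┠──────────────────────┨      
                    ┃cache:               ▲┃──────
                    ┃  log_level: false   █┃5 da b
                    ┃  max_retries: 60    ░┃0 4e 7
                    ┃  buffer_size: 0.0.0.░┃a d2 1
                    ┃  workers: 1024      ░┃7 47 f
                    ┃  enable_ssl: info   ░┃1 b8 b
                    ┃                     ░┃a 8a 8
                    ┃auth:                ░┃c 2f 9
                    ┃# auth configuration ░┃6 04 1


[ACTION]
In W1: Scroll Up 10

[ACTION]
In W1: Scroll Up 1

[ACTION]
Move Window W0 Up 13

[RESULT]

                      ┃      ▼12345678            
                      ┃ HiHat···█···█·            
                      ┃   Tom███··█···            
                      ┃  Clap█████·█··            
                      ┃ Snare·██···██·            
                      ┃  Kick█·█·█·██·            
                      ┃                           
                      ┗━━━━━━━━━━━━━━━━━━━━━━━━━━━
                                                  
                                                  
                                                  
                                                  
                    ┏━━━━━━━━━━━━━━━━━━━━━━┓      
                    ┃ FileViewer           ┃━━━━━━
                    ┠──────────────────────┨      
                    ┃cache:               ▲┃──────
                    ┃  log_level: false   █┃5 da b
                    ┃  max_retries: 60    ░┃0 4e 7
                    ┃  buffer_size: 0.0.0.░┃a d2 1
                    ┃  workers: 1024      ░┃7 47 f
                    ┃  enable_ssl: info   ░┃1 b8 b
                    ┃                     ░┃a 8a 8
                    ┃auth:                ░┃c 2f 9
                    ┃# auth configuration ░┃6 04 1
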